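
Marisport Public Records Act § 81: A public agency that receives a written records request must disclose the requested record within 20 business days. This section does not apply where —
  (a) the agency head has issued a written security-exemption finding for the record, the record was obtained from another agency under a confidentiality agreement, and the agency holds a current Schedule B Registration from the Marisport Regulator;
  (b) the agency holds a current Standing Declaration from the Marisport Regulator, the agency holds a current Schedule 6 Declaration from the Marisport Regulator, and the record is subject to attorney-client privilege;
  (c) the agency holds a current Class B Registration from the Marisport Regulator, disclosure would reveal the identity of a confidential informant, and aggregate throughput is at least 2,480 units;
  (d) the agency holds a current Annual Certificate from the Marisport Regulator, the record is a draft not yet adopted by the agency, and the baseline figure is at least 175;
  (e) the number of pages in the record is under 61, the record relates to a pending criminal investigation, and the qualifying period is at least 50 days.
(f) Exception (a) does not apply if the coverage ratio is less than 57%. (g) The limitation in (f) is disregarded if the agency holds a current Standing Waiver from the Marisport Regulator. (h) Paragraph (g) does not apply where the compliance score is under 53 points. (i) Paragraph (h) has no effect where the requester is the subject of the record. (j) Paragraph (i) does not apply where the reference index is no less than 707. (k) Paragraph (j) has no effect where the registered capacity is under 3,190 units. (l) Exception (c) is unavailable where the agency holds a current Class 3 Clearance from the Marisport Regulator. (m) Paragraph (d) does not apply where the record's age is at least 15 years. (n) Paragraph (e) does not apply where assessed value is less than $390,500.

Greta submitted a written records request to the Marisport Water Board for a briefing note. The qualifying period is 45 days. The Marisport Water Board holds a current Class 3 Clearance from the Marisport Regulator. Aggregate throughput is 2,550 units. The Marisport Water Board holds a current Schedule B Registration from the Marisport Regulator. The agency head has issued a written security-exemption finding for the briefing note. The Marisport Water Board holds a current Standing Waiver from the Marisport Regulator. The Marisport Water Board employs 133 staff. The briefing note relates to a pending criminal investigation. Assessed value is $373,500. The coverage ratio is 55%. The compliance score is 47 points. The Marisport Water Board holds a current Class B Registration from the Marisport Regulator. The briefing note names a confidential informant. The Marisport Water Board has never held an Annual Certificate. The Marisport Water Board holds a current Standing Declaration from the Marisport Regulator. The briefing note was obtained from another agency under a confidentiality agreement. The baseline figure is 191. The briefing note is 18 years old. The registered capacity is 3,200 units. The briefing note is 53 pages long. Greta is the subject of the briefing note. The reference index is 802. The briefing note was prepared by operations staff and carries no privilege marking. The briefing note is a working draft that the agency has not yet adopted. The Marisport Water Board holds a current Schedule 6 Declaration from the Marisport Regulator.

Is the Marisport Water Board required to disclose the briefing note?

Yes — the Marisport Water Board must disclose the briefing note.

Exception (a)'s conditions are all satisfied: a written security-exemption finding has been issued; the briefing note was obtained under a confidentiality agreement; a current Schedule B Registration is held. But: (f) applies — the coverage ratio is 55%, less than the 57% limit. (g) would limit (f) — a current Standing Waiver is held — but (h) sets (g) aside: (h) operates — the compliance score is 47 points, under the 53 points limit. (i) would limit (h) — Greta is the subject of the briefing note — but (j) sets (i) aside: (j) operates against (i): the reference index is 802, meeting the 707 threshold. (k) is not triggered (the registered capacity is 3,200 units, not under 3,190 units), so (j) stands. Exception (a) does not apply.
Exception (b) fails — the briefing note carries no privilege marking.
All of (c)'s requirements are met (a current Class B Registration is held; the briefing note names a confidential informant; aggregate throughput is 2,550 units, meeting the 2,480 units threshold). But applying paragraph (l): (l) operates — a current Class 3 Clearance is held. So (c) is unavailable.
Exception (d) requires that the agency holds a current Annual Certificate from the Marisport Regulator; but the Annual Certificate is not current, so (d) is unavailable.
Exception (e) fails — the qualifying period is 45 days, short of 50 days.
No exception displaces § 81.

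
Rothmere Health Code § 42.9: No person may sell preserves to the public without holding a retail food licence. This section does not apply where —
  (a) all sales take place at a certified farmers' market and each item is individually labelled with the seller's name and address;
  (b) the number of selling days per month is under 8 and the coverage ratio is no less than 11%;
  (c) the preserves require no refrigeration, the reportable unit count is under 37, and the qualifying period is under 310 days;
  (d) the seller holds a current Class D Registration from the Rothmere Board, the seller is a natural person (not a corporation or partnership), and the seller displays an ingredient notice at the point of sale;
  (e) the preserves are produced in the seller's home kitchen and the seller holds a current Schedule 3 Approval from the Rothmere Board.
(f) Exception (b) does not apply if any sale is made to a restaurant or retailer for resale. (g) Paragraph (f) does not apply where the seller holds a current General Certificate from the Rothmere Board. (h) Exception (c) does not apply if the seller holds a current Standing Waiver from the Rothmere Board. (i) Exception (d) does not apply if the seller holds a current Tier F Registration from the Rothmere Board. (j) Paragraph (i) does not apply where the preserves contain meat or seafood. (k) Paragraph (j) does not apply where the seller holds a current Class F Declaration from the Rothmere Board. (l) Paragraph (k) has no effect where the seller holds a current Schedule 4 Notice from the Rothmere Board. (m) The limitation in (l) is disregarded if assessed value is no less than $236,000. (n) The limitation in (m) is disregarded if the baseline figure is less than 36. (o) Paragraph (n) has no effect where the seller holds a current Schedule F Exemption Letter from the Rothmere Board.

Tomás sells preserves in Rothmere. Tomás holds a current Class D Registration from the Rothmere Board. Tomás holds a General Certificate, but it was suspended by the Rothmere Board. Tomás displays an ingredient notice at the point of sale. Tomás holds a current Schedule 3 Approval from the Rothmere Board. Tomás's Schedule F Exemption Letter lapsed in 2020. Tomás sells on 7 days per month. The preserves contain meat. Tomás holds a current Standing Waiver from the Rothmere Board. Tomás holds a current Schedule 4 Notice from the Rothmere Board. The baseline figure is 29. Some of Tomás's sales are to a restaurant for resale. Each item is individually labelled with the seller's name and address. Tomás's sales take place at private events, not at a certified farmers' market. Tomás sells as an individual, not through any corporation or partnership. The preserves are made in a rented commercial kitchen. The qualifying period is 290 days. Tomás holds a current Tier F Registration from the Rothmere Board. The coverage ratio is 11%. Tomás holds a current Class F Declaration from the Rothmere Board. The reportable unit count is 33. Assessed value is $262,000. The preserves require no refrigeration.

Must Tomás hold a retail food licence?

No — exception (d) applies; Tomás is not required to hold a retail food licence.

Exception (a) does not apply: sales are at private events, not a certified farmers' market.
Exception (b)'s conditions are all satisfied: the number of selling days per month is 7, under the 8 limit; the coverage ratio is 11%, meeting the 11% threshold. However, paragraphs (f)–(g) must be considered: (f) operates — some sales are to a restaurant for resale. (g) is not triggered (no current General Certificate is held), so (f) stands. (b) is therefore removed.
Exception (c)'s conditions are all satisfied: the preserves are shelf-stable; the reportable unit count is 33, under the 37 limit; the qualifying period is 290 days, under the 310 days limit. But: (h) operates against (c): a current Standing Waiver is held. (c) is therefore removed.
Exception (d)'s conditions are all satisfied: a current Class D Registration is held; the seller is a natural person; an ingredient notice is displayed. Applying paragraphs (i)–(o): (i) would limit (d) — a current Tier F Registration is held — but (j) sets (i) aside: (j) is triggered — the preserves contain meat. (k) would limit (j) — a current Class F Declaration is held — but (l) sets (k) aside: (l) is engaged — a current Schedule 4 Notice is held. (m) is triggered (assessed value is $262,000, meeting the $236,000 threshold), but is set aside by (n): (n) operates against (m): the baseline figure is 29, less than the 36 limit. (o), which would lift (n), is inapplicable — the Schedule F Exemption Letter is not current. So (d) applies.
Exception (e) fails — the preserves are made in a commercial kitchen, not a home kitchen.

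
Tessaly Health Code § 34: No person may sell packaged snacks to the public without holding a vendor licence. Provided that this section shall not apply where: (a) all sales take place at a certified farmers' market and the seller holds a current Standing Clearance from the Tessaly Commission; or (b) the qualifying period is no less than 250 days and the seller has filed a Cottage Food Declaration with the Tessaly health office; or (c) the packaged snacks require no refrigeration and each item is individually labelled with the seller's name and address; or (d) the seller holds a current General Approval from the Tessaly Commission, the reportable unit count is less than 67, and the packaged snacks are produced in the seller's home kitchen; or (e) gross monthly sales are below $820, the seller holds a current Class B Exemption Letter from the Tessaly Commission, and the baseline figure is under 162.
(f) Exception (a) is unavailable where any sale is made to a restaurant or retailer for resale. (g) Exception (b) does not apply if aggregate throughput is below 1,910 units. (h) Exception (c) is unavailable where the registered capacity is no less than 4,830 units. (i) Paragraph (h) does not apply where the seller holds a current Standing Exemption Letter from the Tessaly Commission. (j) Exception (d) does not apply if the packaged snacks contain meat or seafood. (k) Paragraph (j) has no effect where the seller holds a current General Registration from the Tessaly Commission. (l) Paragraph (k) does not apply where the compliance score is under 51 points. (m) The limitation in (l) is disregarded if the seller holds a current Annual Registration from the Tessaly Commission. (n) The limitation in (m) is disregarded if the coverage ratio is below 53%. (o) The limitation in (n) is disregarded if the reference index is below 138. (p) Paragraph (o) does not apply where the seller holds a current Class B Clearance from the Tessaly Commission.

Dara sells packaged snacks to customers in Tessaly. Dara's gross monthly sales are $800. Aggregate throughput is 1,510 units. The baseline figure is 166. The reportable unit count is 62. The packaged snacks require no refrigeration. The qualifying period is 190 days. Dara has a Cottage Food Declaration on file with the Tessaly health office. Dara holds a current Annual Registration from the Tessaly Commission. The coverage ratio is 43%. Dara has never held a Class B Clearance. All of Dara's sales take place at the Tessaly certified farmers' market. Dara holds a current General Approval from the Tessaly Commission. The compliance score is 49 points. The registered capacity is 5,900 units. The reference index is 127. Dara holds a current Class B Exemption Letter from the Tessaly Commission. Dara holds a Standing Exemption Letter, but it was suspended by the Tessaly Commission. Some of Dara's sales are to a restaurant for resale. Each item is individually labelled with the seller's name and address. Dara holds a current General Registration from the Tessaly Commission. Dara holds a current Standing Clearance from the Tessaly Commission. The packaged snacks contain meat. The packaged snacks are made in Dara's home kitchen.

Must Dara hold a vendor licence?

Exception (a): all sales are at a certified farmers' market; a current Standing Clearance is held — every condition holds. Turning to paragraph (f): (f) operates against (a): some sales are to a restaurant for resale. Exception (a) does not apply.
Exception (b) does not apply: the qualifying period is 190 days, short of 250 days.
Exception (c) is satisfied on its face — the packaged snacks are shelf-stable; items are individually labelled. But applying paragraphs (h)–(i): (h) operates against (c): the registered capacity is 5,900 units, meeting the 4,830 units threshold. (i), which would lift (h), is not engaged — the Standing Exemption Letter is not current. So (c) is unavailable.
Exception (d): a current General Approval is held; the reportable unit count is 62, less than the 67 limit; the packaged snacks are home-kitchen produced — every condition holds. Applying paragraphs (j)–(p): (j) operates (the packaged snacks contain meat), but is itself disapplied by (k): (k) operates against (j): a current General Registration is held. (l) applies (the compliance score is 49 points, under the 51 points limit), but is displaced by (m): (m) operates — a current Annual Registration is held. (n) applies (the coverage ratio is 43%, below the 53% limit), but yields to (o): (o) is engaged — the reference index is 127, below the 138 limit. (p), which would lift (o), is not engaged — no current Class B Clearance is held. Exception (d) stands.
Exception (e) fails — the baseline figure is 166, not under 162.

No — exception (d) applies; Dara is not required to hold a vendor licence.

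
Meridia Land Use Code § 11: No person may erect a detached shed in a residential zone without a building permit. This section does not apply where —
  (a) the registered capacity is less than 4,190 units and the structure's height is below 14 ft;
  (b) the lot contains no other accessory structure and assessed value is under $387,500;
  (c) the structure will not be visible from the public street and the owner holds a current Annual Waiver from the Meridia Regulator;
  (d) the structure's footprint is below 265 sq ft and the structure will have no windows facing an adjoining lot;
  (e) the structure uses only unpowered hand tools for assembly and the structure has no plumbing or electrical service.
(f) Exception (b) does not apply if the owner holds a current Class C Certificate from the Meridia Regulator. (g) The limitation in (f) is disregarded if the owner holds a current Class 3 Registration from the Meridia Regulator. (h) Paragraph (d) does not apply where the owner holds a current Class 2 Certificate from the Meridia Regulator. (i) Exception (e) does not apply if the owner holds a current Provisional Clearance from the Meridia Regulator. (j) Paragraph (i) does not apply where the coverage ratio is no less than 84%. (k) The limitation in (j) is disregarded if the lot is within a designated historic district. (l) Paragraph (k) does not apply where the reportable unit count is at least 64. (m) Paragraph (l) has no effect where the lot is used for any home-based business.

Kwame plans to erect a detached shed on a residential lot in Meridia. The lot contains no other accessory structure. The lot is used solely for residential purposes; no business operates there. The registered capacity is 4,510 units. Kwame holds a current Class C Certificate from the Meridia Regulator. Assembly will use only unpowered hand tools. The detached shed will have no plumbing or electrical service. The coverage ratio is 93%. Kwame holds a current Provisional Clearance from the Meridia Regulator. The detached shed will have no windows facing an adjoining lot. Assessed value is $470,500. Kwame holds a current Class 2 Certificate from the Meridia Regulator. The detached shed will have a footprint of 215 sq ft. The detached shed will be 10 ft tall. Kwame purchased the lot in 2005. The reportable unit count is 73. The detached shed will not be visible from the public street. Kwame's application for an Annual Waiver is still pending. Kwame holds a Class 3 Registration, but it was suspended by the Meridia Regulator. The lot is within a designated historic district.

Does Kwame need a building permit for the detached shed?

Exception (a) requires that the registered capacity is less than 4,190 units; but the registered capacity is 4,510 units, not less than 4,190 units, so (a) is unavailable.
Exception (b) fails — assessed value is $470,500, not under $387,500.
Exception (c) does not apply: the Annual Waiver is not current.
Exception (d)'s conditions are all satisfied: the structure's footprint is 215 sq ft, below the 265 sq ft limit; no windows face an adjoining lot. However, paragraph (h) must be considered: (h) operates against (d): a current Class 2 Certificate is held. So (d) is unavailable.
All of (e)'s requirements are met (assembly uses only hand tools; there is no plumbing or electrical service). Applying paragraphs (i)–(m): (i) applies (a current Provisional Clearance is held), but is displaced by (j): (j) operates against (i): the coverage ratio is 93%, meeting the 84% threshold. (k) applies (the lot is in a historic district), but is itself disapplied by (l): (l) operates against (k): the reportable unit count is 73, meeting the 64 threshold. (m), which would lift (l), does not operate here — the lot is solely residential. So (e) applies.

No — exception (e) applies; Kwame does not need a building permit.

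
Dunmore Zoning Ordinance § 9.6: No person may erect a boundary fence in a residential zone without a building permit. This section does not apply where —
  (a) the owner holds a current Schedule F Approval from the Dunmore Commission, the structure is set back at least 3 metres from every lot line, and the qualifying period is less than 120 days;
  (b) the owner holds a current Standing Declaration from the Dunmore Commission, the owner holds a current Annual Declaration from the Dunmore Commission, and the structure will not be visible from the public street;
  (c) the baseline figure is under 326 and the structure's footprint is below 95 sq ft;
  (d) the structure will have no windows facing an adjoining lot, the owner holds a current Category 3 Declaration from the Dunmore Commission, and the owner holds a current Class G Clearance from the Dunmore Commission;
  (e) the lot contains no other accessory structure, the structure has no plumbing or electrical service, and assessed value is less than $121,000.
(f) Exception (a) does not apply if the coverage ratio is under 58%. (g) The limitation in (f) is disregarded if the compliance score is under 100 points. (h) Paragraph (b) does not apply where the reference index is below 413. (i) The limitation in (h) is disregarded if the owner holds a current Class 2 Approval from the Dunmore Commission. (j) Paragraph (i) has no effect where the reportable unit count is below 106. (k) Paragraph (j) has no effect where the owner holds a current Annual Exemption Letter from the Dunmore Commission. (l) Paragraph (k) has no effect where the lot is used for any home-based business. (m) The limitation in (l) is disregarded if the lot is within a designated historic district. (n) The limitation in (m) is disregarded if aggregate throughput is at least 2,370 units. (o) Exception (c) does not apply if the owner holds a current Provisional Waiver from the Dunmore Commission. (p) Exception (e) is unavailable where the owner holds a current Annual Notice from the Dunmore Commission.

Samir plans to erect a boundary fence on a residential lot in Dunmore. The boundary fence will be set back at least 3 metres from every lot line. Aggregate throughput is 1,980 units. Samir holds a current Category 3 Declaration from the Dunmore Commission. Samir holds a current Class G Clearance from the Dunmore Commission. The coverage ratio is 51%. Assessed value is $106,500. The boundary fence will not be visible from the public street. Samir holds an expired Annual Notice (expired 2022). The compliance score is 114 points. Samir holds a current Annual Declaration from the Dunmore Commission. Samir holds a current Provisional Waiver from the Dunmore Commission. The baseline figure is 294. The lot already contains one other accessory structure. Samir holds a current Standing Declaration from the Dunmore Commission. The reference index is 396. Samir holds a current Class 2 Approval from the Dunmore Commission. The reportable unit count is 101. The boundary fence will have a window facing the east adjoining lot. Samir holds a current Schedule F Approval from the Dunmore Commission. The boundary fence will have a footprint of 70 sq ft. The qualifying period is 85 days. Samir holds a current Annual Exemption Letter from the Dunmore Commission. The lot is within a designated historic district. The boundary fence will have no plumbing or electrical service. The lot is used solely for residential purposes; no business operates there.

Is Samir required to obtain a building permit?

Exception (a): a current Schedule F Approval is held; the setback is at least 3 m on every side; the qualifying period is 85 days, less than the 120 days limit — every condition holds. But: (f) operates against (a): the coverage ratio is 51%, under the 58% limit. (g) is not engaged (the compliance score is 114 points, not under 100 points), so (f) stands. So (a) is unavailable.
Exception (b) is satisfied on its face — a current Standing Declaration is held; a current Annual Declaration is held; the structure will not be visible from the street. Under paragraphs (h)–(n): (h) would limit (b) — the reference index is 396, below the 413 limit — but (i) sets (h) aside: (i) applies — a current Class 2 Approval is held. (j) would limit (i) — the reportable unit count is 101, below the 106 limit — but (k) sets (j) aside: (k) operates against (j): a current Annual Exemption Letter is held. (l) is not engaged (the lot is solely residential), so (k) stands. Exception (b) stands.
Exception (c) is satisfied on its face — the baseline figure is 294, under the 326 limit; the structure's footprint is 70 sq ft, below the 95 sq ft limit. However, paragraph (o) must be considered: (o) operates — a current Provisional Waiver is held. So (c) is unavailable.
Exception (d) requires that the structure will have no windows facing an adjoining lot; but a window faces an adjoining lot, so (d) is unavailable.
Exception (e) fails — the lot already has another accessory structure.

No — exception (b) applies; Samir does not need a building permit.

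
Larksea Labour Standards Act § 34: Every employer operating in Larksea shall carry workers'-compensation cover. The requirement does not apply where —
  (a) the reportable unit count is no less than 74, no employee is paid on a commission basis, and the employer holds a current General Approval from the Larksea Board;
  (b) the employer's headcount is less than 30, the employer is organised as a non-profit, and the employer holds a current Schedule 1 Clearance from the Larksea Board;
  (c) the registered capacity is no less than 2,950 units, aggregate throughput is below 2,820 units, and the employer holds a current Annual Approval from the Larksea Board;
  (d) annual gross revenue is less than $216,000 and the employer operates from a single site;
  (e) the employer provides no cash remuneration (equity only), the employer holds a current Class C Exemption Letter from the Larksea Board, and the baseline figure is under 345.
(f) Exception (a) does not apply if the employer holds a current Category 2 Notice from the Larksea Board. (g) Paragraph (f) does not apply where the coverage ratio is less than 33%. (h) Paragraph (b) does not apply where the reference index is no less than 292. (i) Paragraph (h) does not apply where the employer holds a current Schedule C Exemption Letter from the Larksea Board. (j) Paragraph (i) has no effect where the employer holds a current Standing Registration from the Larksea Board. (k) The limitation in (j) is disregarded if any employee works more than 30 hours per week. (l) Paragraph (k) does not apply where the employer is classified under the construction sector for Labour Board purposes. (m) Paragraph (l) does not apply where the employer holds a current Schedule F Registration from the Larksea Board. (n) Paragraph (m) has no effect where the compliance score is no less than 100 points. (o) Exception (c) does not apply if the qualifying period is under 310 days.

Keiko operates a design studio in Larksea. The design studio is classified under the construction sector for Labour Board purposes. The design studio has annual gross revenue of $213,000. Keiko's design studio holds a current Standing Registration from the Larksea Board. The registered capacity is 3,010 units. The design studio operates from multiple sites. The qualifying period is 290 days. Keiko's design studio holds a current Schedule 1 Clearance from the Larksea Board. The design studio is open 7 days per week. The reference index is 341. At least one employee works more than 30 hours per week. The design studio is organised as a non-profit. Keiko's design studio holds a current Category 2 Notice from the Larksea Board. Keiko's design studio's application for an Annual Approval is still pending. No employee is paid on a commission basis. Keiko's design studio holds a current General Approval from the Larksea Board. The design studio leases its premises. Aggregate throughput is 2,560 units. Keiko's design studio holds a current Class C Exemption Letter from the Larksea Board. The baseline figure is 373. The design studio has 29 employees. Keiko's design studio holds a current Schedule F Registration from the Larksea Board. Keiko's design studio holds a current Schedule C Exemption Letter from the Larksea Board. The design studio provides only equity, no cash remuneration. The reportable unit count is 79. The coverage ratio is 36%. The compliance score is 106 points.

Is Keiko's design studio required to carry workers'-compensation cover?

Yes — Keiko's design studio must carry workers'-compensation cover.

All of (a)'s requirements are met (the reportable unit count is 79, meeting the 74 threshold; no employee is paid on commission; a current General Approval is held). However, paragraphs (f)–(g) must be considered: (f) applies — a current Category 2 Notice is held. (g), which would lift (f), is inapplicable — the coverage ratio is 36%, not less than 33%. (a) is therefore removed.
All of (b)'s requirements are met (the employer's headcount is 29, less than the 30 limit; the employer is a non-profit; a current Schedule 1 Clearance is held). However, paragraphs (h)–(n) must be considered: (h) operates against (b): the reference index is 341, meeting the 292 threshold. (i) would limit (h) — a current Schedule C Exemption Letter is held — but (j) sets (i) aside: (j) operates against (i): a current Standing Registration is held. (k) is triggered (at least one employee exceeds 30 hours/week), but is set aside by (l): (l) is triggered — the design studio is classified under the construction sector. (m) would limit (l) — a current Schedule F Registration is held — but (n) sets (m) aside: (n) operates against (m): the compliance score is 106 points, meeting the 100 points threshold. So (b) is unavailable.
Exception (c) requires that the employer holds a current Annual Approval from the Larksea Board; but there is no Annual Approval in force, so (c) is unavailable.
Exception (d) requires that the employer operates from a single site; but the employer operates from multiple sites, so (d) is unavailable.
Exception (e) requires that the baseline figure is under 345; but the baseline figure is 373, not under 345, so (e) is unavailable.
None of the exceptions is available; § 34 applies in full.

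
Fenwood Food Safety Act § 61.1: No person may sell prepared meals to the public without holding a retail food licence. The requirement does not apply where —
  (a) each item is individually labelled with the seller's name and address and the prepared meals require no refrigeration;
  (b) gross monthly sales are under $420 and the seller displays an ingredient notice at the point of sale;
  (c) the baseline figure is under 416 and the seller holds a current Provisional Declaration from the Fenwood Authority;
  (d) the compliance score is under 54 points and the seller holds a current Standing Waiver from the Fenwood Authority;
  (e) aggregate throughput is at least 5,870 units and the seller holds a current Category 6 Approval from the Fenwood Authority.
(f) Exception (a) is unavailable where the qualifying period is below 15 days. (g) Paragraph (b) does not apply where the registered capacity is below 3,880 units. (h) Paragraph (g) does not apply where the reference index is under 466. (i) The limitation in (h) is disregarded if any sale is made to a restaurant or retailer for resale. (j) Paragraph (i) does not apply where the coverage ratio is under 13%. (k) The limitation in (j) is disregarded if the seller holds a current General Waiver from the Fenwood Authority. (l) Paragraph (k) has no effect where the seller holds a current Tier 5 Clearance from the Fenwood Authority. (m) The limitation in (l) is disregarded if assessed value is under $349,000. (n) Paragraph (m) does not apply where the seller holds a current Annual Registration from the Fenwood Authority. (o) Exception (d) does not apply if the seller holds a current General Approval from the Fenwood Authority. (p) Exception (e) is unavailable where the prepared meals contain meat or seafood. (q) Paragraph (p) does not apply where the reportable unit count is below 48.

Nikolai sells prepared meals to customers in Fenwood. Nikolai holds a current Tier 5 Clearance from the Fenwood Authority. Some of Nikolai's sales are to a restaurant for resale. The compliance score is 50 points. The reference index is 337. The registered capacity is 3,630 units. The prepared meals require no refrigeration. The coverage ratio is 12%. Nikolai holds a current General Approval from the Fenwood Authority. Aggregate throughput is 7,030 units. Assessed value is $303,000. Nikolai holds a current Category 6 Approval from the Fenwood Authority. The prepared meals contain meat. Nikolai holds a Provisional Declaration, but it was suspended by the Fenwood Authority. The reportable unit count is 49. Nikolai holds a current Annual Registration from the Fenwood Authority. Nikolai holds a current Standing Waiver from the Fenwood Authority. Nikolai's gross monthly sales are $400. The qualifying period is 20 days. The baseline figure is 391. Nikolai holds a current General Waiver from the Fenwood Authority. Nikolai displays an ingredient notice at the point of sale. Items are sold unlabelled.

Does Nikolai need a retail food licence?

No — exception (b) applies; Nikolai is not required to hold a retail food licence.

Exception (a) fails — items are sold unlabelled.
Exception (b)'s conditions are all satisfied: gross monthly sales are $400, under the $420 limit; an ingredient notice is displayed. Considering the limiting provisions: (g) would limit (b) — the registered capacity is 3,630 units, below the 3,880 units limit — but (h) sets (g) aside: (h) operates against (g): the reference index is 337, under the 466 limit. (i) would limit (h) — some sales are to a restaurant for resale — but (j) sets (i) aside: (j) operates against (i): the coverage ratio is 12%, under the 13% limit. (k) would limit (j) — a current General Waiver is held — but (l) sets (k) aside: (l) applies — a current Tier 5 Clearance is held. (m) would limit (l) — assessed value is $303,000, under the $349,000 limit — but (n) sets (m) aside: (n) is engaged — a current Annual Registration is held. Exception (b) stands.
Exception (c) does not apply: the Provisional Declaration is not current.
All of (d)'s requirements are met (the compliance score is 50 points, under the 54 points limit; a current Standing Waiver is held). But: (o) operates against (d): a current General Approval is held. So (d) is unavailable.
Exception (e): aggregate throughput is 7,030 units, meeting the 5,870 units threshold; a current Category 6 Approval is held — every condition holds. But: (p) operates — the prepared meals contain meat. (q) is not triggered (the reportable unit count is 49, not below 48), so (p) stands. So (e) is unavailable.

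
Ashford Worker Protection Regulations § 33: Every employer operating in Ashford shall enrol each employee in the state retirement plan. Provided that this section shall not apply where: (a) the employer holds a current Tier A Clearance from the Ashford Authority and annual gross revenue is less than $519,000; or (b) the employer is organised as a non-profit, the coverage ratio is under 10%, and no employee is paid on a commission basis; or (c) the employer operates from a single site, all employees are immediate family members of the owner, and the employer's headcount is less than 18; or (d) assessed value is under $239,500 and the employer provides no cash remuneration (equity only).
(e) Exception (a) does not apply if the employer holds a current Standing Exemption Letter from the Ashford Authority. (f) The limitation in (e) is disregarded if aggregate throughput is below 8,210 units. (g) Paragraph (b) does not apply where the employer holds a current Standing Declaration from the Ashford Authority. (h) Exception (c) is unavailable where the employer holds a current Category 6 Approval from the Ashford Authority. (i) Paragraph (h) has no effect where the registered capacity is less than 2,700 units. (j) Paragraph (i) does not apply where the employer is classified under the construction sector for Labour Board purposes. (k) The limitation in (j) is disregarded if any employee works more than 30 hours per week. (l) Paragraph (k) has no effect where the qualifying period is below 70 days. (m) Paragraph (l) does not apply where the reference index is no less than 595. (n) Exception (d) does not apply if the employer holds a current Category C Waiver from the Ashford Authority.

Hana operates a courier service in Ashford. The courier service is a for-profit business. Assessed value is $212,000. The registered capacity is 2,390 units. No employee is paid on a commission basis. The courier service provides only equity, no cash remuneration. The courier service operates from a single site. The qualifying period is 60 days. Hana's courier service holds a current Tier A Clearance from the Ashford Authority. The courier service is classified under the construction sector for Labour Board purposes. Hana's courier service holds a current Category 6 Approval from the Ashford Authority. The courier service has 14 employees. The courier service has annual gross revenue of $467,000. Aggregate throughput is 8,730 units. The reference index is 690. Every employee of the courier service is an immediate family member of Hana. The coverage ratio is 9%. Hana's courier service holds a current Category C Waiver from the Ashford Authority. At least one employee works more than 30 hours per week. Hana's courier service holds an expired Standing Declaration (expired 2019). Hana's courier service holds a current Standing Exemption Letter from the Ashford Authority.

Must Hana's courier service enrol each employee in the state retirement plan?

No — exception (c) applies; Hana's courier service is not required to enrol each employee in the state retirement plan.

Exception (a) is satisfied on its face — a current Tier A Clearance is held; annual gross revenue is $467,000, less than the $519,000 limit. But applying paragraphs (e)–(f): (e) applies — a current Standing Exemption Letter is held. (f) is not engaged (aggregate throughput is 8,730 units, not below 8,210 units), so (e) stands. (a) is therefore removed.
Exception (b) fails — the employer is for-profit.
Exception (c)'s conditions are all satisfied: the employer operates from a single site; every employee is an immediate family member; the employer's headcount is 14, less than the 18 limit. As to paragraphs (h)–(m): (h) would limit (c) — a current Category 6 Approval is held — but (i) sets (h) aside: (i) is triggered — the registered capacity is 2,390 units, less than the 2,700 units limit. (j) would limit (i) — the courier service is classified under the construction sector — but (k) sets (j) aside: (k) operates against (j): at least one employee exceeds 30 hours/week. (l) applies (the qualifying period is 60 days, below the 70 days limit), but yields to (m): (m) operates against (l): the reference index is 690, meeting the 595 threshold. So (c) applies.
Exception (d): assessed value is $212,000, under the $239,500 limit; remuneration is equity-only — every condition holds. But: (n) is engaged — a current Category C Waiver is held. Exception (d) does not apply.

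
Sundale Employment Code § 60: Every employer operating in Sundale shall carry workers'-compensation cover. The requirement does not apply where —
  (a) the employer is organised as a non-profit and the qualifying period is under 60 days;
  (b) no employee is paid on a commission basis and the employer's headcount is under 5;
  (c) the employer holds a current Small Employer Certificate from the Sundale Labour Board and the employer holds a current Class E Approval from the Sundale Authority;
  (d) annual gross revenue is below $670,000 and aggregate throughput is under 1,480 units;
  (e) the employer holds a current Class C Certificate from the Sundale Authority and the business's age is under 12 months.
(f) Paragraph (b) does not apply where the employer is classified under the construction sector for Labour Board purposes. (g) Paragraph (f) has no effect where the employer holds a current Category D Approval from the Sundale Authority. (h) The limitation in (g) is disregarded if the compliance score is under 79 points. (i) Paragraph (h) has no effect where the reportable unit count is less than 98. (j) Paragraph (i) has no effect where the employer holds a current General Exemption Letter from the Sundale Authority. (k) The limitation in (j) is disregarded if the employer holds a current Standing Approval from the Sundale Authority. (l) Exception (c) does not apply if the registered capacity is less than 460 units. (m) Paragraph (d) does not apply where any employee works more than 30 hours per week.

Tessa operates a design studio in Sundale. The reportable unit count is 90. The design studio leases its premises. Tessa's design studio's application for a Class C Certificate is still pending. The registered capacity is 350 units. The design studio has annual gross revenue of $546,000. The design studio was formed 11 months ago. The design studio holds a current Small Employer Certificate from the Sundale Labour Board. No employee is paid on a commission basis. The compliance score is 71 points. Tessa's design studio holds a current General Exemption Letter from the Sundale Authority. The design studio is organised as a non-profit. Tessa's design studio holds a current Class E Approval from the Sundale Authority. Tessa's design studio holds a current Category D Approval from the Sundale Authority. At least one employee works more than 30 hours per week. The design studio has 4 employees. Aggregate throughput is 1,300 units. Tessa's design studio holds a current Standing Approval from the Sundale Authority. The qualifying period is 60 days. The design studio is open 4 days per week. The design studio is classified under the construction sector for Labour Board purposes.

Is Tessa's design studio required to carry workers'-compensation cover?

Exception (a) requires that the qualifying period is under 60 days; but the qualifying period is 60 days, not under 60 days, so (a) is unavailable.
All of (b)'s requirements are met (no employee is paid on commission; the employer's headcount is 4, under the 5 limit). As to paragraphs (f)–(k): (f) operates (the design studio is classified under the construction sector), but is itself disapplied by (g): (g) operates against (f): a current Category D Approval is held. (h) applies (the compliance score is 71 points, under the 79 points limit), but is overridden by (i): (i) operates against (h): the reportable unit count is 90, less than the 98 limit. (j) would limit (i) — a current General Exemption Letter is held — but (k) sets (j) aside: (k) is engaged — a current Standing Approval is held. (b) remains available.
Exception (c) is satisfied on its face — a current Small Employer Certificate is held; a current Class E Approval is held. Turning to paragraph (l): (l) is triggered — the registered capacity is 350 units, less than the 460 units limit. Exception (c) does not apply.
Exception (d)'s conditions are all satisfied: annual gross revenue is $546,000, below the $670,000 limit; aggregate throughput is 1,300 units, under the 1,480 units limit. Turning to paragraph (m): (m) applies — at least one employee exceeds 30 hours/week. Exception (d) does not apply.
Exception (e) fails — there is no Class C Certificate in force.

No — exception (b) applies; Tessa's design studio is not required to carry workers'-compensation cover.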